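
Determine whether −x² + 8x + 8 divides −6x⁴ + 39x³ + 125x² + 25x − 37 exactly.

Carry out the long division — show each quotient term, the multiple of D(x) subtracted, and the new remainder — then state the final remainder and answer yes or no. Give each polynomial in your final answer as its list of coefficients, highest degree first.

Step 1: lead(−6x⁴ + 39x³ + 125x² + 25x − 37) ÷ lead(D) = −6x⁴ ÷ −x² = 6x². Subtract (6x²)·D = −6x⁴ + 48x³ + 48x². Remainder: −9x³ + 77x² + 25x − 37.
Step 2: lead(−9x³ + 77x² + 25x − 37) ÷ lead(D) = −9x³ ÷ −x² = 9x. Subtract (9x)·D = −9x³ + 72x² + 72x. Remainder: 5x² − 47x − 37.
Step 3: lead(5x² − 47x − 37) ÷ lead(D) = 5x² ÷ −x² = −5. Subtract (−5)·D = 5x² − 40x − 40. Remainder: −7x + 3.

R = [-7, 3], so D(x) is not a factor of P(x). no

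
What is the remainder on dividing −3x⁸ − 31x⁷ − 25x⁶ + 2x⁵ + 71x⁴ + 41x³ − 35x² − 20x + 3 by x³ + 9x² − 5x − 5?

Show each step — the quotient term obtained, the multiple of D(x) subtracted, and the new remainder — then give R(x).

Step 1: lead(−3x⁸ − 31x⁷ − 25x⁶ + 2x⁵ + 71x⁴ + 41x³ − 35x² − 20x + 3) ÷ lead(D) = −3x⁸ ÷ x³ = −3x⁵. Subtract (−3x⁵)·D = −3x⁸ − 27x⁷ + 15x⁶ + 15x⁵. Remainder: −4x⁷ − 40x⁶ − 13x⁵ + 71x⁴ + 41x³ − 35x² − 20x + 3.
Step 2: lead(−4x⁷ − 40x⁶ − 13x⁵ + 71x⁴ + 41x³ − 35x² − 20x + 3) ÷ lead(D) = −4x⁷ ÷ x³ = −4x⁴. Subtract (−4x⁴)·D = −4x⁷ − 36x⁶ + 20x⁵ + 20x⁴. Remainder: −4x⁶ − 33x⁵ + 51x⁴ + 41x³ − 35x² − 20x + 3.
Step 3: lead(−4x⁶ − 33x⁵ + 51x⁴ + 41x³ − 35x² − 20x + 3) ÷ lead(D) = −4x⁶ ÷ x³ = −4x³. Subtract (−4x³)·D = −4x⁶ − 36x⁵ + 20x⁴ + 20x³. Remainder: 3x⁵ + 31x⁴ + 21x³ − 35x² − 20x + 3.
Step 4: lead(3x⁵ + 31x⁴ + 21x³ − 35x² − 20x + 3) ÷ lead(D) = 3x⁵ ÷ x³ = 3x². Subtract (3x²)·D = 3x⁵ + 27x⁴ − 15x³ − 15x². Remainder: 4x⁴ + 36x³ − 20x² − 20x + 3.
Step 5: lead(4x⁴ + 36x³ − 20x² − 20x + 3) ÷ lead(D) = 4x⁴ ÷ x³ = 4x. Subtract (4x)·D = 4x⁴ + 36x³ − 20x² − 20x. Remainder: 3.

R(x) = 3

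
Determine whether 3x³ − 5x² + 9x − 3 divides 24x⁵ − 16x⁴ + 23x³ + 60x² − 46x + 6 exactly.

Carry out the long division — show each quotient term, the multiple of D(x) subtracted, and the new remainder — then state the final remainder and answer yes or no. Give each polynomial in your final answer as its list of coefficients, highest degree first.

R = [-3, 5, -3], so D(x) is not a factor of P(x). no

Step 1: lead(24x⁵ − 16x⁴ + 23x³ + 60x² − 46x + 6) ÷ lead(D) = 24x⁵ ÷ 3x³ = 8x². Subtract (8x²)·D = 24x⁵ − 40x⁴ + 72x³ − 24x². Remainder: 24x⁴ − 49x³ + 84x² − 46x + 6.
Step 2: lead(24x⁴ − 49x³ + 84x² − 46x + 6) ÷ lead(D) = 24x⁴ ÷ 3x³ = 8x. Subtract (8x)·D = 24x⁴ − 40x³ + 72x² − 24x. Remainder: −9x³ + 12x² − 22x + 6.
Step 3: lead(−9x³ + 12x² − 22x + 6) ÷ lead(D) = −9x³ ÷ 3x³ = −3. Subtract (−3)·D = −9x³ + 15x² − 27x + 9. Remainder: −3x² + 5x − 3.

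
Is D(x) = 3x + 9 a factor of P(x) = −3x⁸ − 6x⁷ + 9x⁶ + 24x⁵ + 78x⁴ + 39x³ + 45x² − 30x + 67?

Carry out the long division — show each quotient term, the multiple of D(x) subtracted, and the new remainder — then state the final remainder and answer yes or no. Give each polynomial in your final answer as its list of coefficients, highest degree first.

R = [-5], so D(x) is not a factor of P(x). no

Step 1: lead(−3x⁸ − 6x⁷ + 9x⁶ + 24x⁵ + 78x⁴ + 39x³ + 45x² − 30x + 67) ÷ lead(D) = −3x⁸ ÷ 3x = −x⁷. Subtract (−x⁷)·D = −3x⁸ − 9x⁷. Remainder: 3x⁷ + 9x⁶ + 24x⁵ + 78x⁴ + 39x³ + 45x² − 30x + 67.
Step 2: lead(3x⁷ + 9x⁶ + 24x⁵ + 78x⁴ + 39x³ + 45x² − 30x + 67) ÷ lead(D) = 3x⁷ ÷ 3x = x⁶. Subtract (x⁶)·D = 3x⁷ + 9x⁶. Remainder: 24x⁵ + 78x⁴ + 39x³ + 45x² − 30x + 67.
Step 3: lead(24x⁵ + 78x⁴ + 39x³ + 45x² − 30x + 67) ÷ lead(D) = 24x⁵ ÷ 3x = 8x⁴. Subtract (8x⁴)·D = 24x⁵ + 72x⁴. Remainder: 6x⁴ + 39x³ + 45x² − 30x + 67.
Step 4: lead(6x⁴ + 39x³ + 45x² − 30x + 67) ÷ lead(D) = 6x⁴ ÷ 3x = 2x³. Subtract (2x³)·D = 6x⁴ + 18x³. Remainder: 21x³ + 45x² − 30x + 67.
Step 5: lead(21x³ + 45x² − 30x + 67) ÷ lead(D) = 21x³ ÷ 3x = 7x². Subtract (7x²)·D = 21x³ + 63x². Remainder: −18x² − 30x + 67.
Step 6: lead(−18x² − 30x + 67) ÷ lead(D) = −18x² ÷ 3x = −6x. Subtract (−6x)·D = −18x² − 54x. Remainder: 24x + 67.
Step 7: lead(24x + 67) ÷ lead(D) = 24x ÷ 3x = 8. Subtract (8)·D = 24x + 72. Remainder: −5.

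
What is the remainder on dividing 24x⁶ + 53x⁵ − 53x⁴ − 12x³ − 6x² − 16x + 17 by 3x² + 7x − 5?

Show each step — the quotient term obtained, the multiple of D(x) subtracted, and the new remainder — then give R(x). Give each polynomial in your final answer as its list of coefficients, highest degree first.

R = [2]

Step 1: lead(24x⁶ + 53x⁵ − 53x⁴ − 12x³ − 6x² − 16x + 17) ÷ lead(D) = 24x⁶ ÷ 3x² = 8x⁴. Subtract (8x⁴)·D = 24x⁶ + 56x⁵ − 40x⁴. Remainder: −3x⁵ − 13x⁴ − 12x³ − 6x² − 16x + 17.
Step 2: lead(−3x⁵ − 13x⁴ − 12x³ − 6x² − 16x + 17) ÷ lead(D) = −3x⁵ ÷ 3x² = −x³. Subtract (−x³)·D = −3x⁵ − 7x⁴ + 5x³. Remainder: −6x⁴ − 17x³ − 6x² − 16x + 17.
Step 3: lead(−6x⁴ − 17x³ − 6x² − 16x + 17) ÷ lead(D) = −6x⁴ ÷ 3x² = −2x². Subtract (−2x²)·D = −6x⁴ − 14x³ + 10x². Remainder: −3x³ − 16x² − 16x + 17.
Step 4: lead(−3x³ − 16x² − 16x + 17) ÷ lead(D) = −3x³ ÷ 3x² = −x. Subtract (−x)·D = −3x³ − 7x² + 5x. Remainder: −9x² − 21x + 17.
Step 5: lead(−9x² − 21x + 17) ÷ lead(D) = −9x² ÷ 3x² = −3. Subtract (−3)·D = −9x² − 21x + 15. Remainder: 2.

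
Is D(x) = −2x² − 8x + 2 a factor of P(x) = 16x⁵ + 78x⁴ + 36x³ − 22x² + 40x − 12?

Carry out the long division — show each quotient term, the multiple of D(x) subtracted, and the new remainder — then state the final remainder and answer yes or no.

R(x) = 4x − 4, so D(x) is not a factor of P(x). no

Step 1: lead(16x⁵ + 78x⁴ + 36x³ − 22x² + 40x − 12) ÷ lead(D) = 16x⁵ ÷ −2x² = −8x³. Subtract (−8x³)·D = 16x⁵ + 64x⁴ − 16x³. Remainder: 14x⁴ + 52x³ − 22x² + 40x − 12.
Step 2: lead(14x⁴ + 52x³ − 22x² + 40x − 12) ÷ lead(D) = 14x⁴ ÷ −2x² = −7x². Subtract (−7x²)·D = 14x⁴ + 56x³ − 14x². Remainder: −4x³ − 8x² + 40x − 12.
Step 3: lead(−4x³ − 8x² + 40x − 12) ÷ lead(D) = −4x³ ÷ −2x² = 2x. Subtract (2x)·D = −4x³ − 16x² + 4x. Remainder: 8x² + 36x − 12.
Step 4: lead(8x² + 36x − 12) ÷ lead(D) = 8x² ÷ −2x² = −4. Subtract (−4)·D = 8x² + 32x − 8. Remainder: 4x − 4.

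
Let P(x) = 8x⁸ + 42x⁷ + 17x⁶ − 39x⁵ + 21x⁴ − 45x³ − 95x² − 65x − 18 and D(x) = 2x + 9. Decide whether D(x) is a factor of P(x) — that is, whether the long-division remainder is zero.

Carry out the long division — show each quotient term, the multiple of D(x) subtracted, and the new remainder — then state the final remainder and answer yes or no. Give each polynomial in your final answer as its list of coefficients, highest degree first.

R = [-9], so D(x) is not a factor of P(x). no

Step 1: lead(8x⁸ + 42x⁷ + 17x⁶ − 39x⁵ + 21x⁴ − 45x³ − 95x² − 65x − 18) ÷ lead(D) = 8x⁸ ÷ 2x = 4x⁷. Subtract (4x⁷)·D = 8x⁸ + 36x⁷. Remainder: 6x⁷ + 17x⁶ − 39x⁵ + 21x⁴ − 45x³ − 95x² − 65x − 18.
Step 2: lead(6x⁷ + 17x⁶ − 39x⁵ + 21x⁴ − 45x³ − 95x² − 65x − 18) ÷ lead(D) = 6x⁷ ÷ 2x = 3x⁶. Subtract (3x⁶)·D = 6x⁷ + 27x⁶. Remainder: −10x⁶ − 39x⁵ + 21x⁴ − 45x³ − 95x² − 65x − 18.
Step 3: lead(−10x⁶ − 39x⁵ + 21x⁴ − 45x³ − 95x² − 65x − 18) ÷ lead(D) = −10x⁶ ÷ 2x = −5x⁵. Subtract (−5x⁵)·D = −10x⁶ − 45x⁵. Remainder: 6x⁵ + 21x⁴ − 45x³ − 95x² − 65x − 18.
Step 4: lead(6x⁵ + 21x⁴ − 45x³ − 95x² − 65x − 18) ÷ lead(D) = 6x⁵ ÷ 2x = 3x⁴. Subtract (3x⁴)·D = 6x⁵ + 27x⁴. Remainder: −6x⁴ − 45x³ − 95x² − 65x − 18.
Step 5: lead(−6x⁴ − 45x³ − 95x² − 65x − 18) ÷ lead(D) = −6x⁴ ÷ 2x = −3x³. Subtract (−3x³)·D = −6x⁴ − 27x³. Remainder: −18x³ − 95x² − 65x − 18.
Step 6: lead(−18x³ − 95x² − 65x − 18) ÷ lead(D) = −18x³ ÷ 2x = −9x². Subtract (−9x²)·D = −18x³ − 81x². Remainder: −14x² − 65x − 18.
Step 7: lead(−14x² − 65x − 18) ÷ lead(D) = −14x² ÷ 2x = −7x. Subtract (−7x)·D = −14x² − 63x. Remainder: −2x − 18.
Step 8: lead(−2x − 18) ÷ lead(D) = −2x ÷ 2x = −1. Subtract (−1)·D = −2x − 9. Remainder: −9.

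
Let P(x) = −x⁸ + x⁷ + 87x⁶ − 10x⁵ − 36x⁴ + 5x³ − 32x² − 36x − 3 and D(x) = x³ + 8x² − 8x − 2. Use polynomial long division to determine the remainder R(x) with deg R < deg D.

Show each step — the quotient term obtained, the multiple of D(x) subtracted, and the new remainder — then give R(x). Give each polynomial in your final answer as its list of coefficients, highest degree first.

Step 1: lead(−x⁸ + x⁷ + 87x⁶ − 10x⁵ − 36x⁴ + 5x³ − 32x² − 36x − 3) ÷ lead(D) = −x⁸ ÷ x³ = −x⁵. Subtract (−x⁵)·D = −x⁸ − 8x⁷ + 8x⁶ + 2x⁵. Remainder: 9x⁷ + 79x⁶ − 12x⁵ − 36x⁴ + 5x³ − 32x² − 36x − 3.
Step 2: lead(9x⁷ + 79x⁶ − 12x⁵ − 36x⁴ + 5x³ − 32x² − 36x − 3) ÷ lead(D) = 9x⁷ ÷ x³ = 9x⁴. Subtract (9x⁴)·D = 9x⁷ + 72x⁶ − 72x⁵ − 18x⁴. Remainder: 7x⁶ + 60x⁵ − 18x⁴ + 5x³ − 32x² − 36x − 3.
Step 3: lead(7x⁶ + 60x⁵ − 18x⁴ + 5x³ − 32x² − 36x − 3) ÷ lead(D) = 7x⁶ ÷ x³ = 7x³. Subtract (7x³)·D = 7x⁶ + 56x⁵ − 56x⁴ − 14x³. Remainder: 4x⁵ + 38x⁴ + 19x³ − 32x² − 36x − 3.
Step 4: lead(4x⁵ + 38x⁴ + 19x³ − 32x² − 36x − 3) ÷ lead(D) = 4x⁵ ÷ x³ = 4x². Subtract (4x²)·D = 4x⁵ + 32x⁴ − 32x³ − 8x². Remainder: 6x⁴ + 51x³ − 24x² − 36x − 3.
Step 5: lead(6x⁴ + 51x³ − 24x² − 36x − 3) ÷ lead(D) = 6x⁴ ÷ x³ = 6x. Subtract (6x)·D = 6x⁴ + 48x³ − 48x² − 12x. Remainder: 3x³ + 24x² − 24x − 3.
Step 6: lead(3x³ + 24x² − 24x − 3) ÷ lead(D) = 3x³ ÷ x³ = 3. Subtract (3)·D = 3x³ + 24x² − 24x − 6. Remainder: 3.

R = [3]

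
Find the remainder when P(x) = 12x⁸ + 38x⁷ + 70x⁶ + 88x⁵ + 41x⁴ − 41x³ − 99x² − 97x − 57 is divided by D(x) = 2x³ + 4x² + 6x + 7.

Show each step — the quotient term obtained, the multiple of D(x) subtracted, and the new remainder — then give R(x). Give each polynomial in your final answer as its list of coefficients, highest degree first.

R = [-5, -8, 6]

Step 1: lead(12x⁸ + 38x⁷ + 70x⁶ + 88x⁵ + 41x⁴ − 41x³ − 99x² − 97x − 57) ÷ lead(D) = 12x⁸ ÷ 2x³ = 6x⁵. Subtract (6x⁵)·D = 12x⁸ + 24x⁷ + 36x⁶ + 42x⁵. Remainder: 14x⁷ + 34x⁶ + 46x⁵ + 41x⁴ − 41x³ − 99x² − 97x − 57.
Step 2: lead(14x⁷ + 34x⁶ + 46x⁵ + 41x⁴ − 41x³ − 99x² − 97x − 57) ÷ lead(D) = 14x⁷ ÷ 2x³ = 7x⁴. Subtract (7x⁴)·D = 14x⁷ + 28x⁶ + 42x⁵ + 49x⁴. Remainder: 6x⁶ + 4x⁵ − 8x⁴ − 41x³ − 99x² − 97x − 57.
Step 3: lead(6x⁶ + 4x⁵ − 8x⁴ − 41x³ − 99x² − 97x − 57) ÷ lead(D) = 6x⁶ ÷ 2x³ = 3x³. Subtract (3x³)·D = 6x⁶ + 12x⁵ + 18x⁴ + 21x³. Remainder: −8x⁵ − 26x⁴ − 62x³ − 99x² − 97x − 57.
Step 4: lead(−8x⁵ − 26x⁴ − 62x³ − 99x² − 97x − 57) ÷ lead(D) = −8x⁵ ÷ 2x³ = −4x². Subtract (−4x²)·D = −8x⁵ − 16x⁴ − 24x³ − 28x². Remainder: −10x⁴ − 38x³ − 71x² − 97x − 57.
Step 5: lead(−10x⁴ − 38x³ − 71x² − 97x − 57) ÷ lead(D) = −10x⁴ ÷ 2x³ = −5x. Subtract (−5x)·D = −10x⁴ − 20x³ − 30x² − 35x. Remainder: −18x³ − 41x² − 62x − 57.
Step 6: lead(−18x³ − 41x² − 62x − 57) ÷ lead(D) = −18x³ ÷ 2x³ = −9. Subtract (−9)·D = −18x³ − 36x² − 54x − 63. Remainder: −5x² − 8x + 6.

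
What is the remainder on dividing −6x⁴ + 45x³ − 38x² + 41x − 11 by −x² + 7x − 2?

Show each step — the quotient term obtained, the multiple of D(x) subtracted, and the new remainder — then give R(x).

Step 1: lead(−6x⁴ + 45x³ − 38x² + 41x − 11) ÷ lead(D) = −6x⁴ ÷ −x² = 6x². Subtract (6x²)·D = −6x⁴ + 42x³ − 12x². Remainder: 3x³ − 26x² + 41x − 11.
Step 2: lead(3x³ − 26x² + 41x − 11) ÷ lead(D) = 3x³ ÷ −x² = −3x. Subtract (−3x)·D = 3x³ − 21x² + 6x. Remainder: −5x² + 35x − 11.
Step 3: lead(−5x² + 35x − 11) ÷ lead(D) = −5x² ÷ −x² = 5. Subtract (5)·D = −5x² + 35x − 10. Remainder: −1.

R(x) = −1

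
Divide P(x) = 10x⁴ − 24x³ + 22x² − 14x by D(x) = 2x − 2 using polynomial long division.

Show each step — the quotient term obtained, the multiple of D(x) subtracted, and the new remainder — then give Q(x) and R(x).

Step 1: lead(10x⁴ − 24x³ + 22x² − 14x) ÷ lead(D) = 10x⁴ ÷ 2x = 5x³. Subtract (5x³)·D = 10x⁴ − 10x³. Remainder: −14x³ + 22x² − 14x.
Step 2: lead(−14x³ + 22x² − 14x) ÷ lead(D) = −14x³ ÷ 2x = −7x². Subtract (−7x²)·D = −14x³ + 14x². Remainder: 8x² − 14x.
Step 3: lead(8x² − 14x) ÷ lead(D) = 8x² ÷ 2x = 4x. Subtract (4x)·D = 8x² − 8x. Remainder: −6x.
Step 4: lead(−6x) ÷ lead(D) = −6x ÷ 2x = −3. Subtract (−3)·D = −6x + 6. Remainder: −6.

Q(x) = 5x³ − 7x² + 4x − 3; R(x) = −6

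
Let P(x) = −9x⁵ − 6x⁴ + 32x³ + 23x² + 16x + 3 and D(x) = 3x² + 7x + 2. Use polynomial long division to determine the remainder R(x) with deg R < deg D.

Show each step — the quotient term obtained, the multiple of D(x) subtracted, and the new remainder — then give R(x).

R(x) = −1

Step 1: lead(−9x⁵ − 6x⁴ + 32x³ + 23x² + 16x + 3) ÷ lead(D) = −9x⁵ ÷ 3x² = −3x³. Subtract (−3x³)·D = −9x⁵ − 21x⁴ − 6x³. Remainder: 15x⁴ + 38x³ + 23x² + 16x + 3.
Step 2: lead(15x⁴ + 38x³ + 23x² + 16x + 3) ÷ lead(D) = 15x⁴ ÷ 3x² = 5x². Subtract (5x²)·D = 15x⁴ + 35x³ + 10x². Remainder: 3x³ + 13x² + 16x + 3.
Step 3: lead(3x³ + 13x² + 16x + 3) ÷ lead(D) = 3x³ ÷ 3x² = x. Subtract (x)·D = 3x³ + 7x² + 2x. Remainder: 6x² + 14x + 3.
Step 4: lead(6x² + 14x + 3) ÷ lead(D) = 6x² ÷ 3x² = 2. Subtract (2)·D = 6x² + 14x + 4. Remainder: −1.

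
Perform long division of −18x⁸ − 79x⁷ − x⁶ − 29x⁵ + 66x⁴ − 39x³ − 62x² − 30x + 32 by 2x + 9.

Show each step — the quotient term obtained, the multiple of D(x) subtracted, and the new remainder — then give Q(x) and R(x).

Q(x) = −9x⁷ + x⁶ − 5x⁵ + 8x⁴ − 3x³ − 6x² − 4x + 3; R(x) = 5

Step 1: lead(−18x⁸ − 79x⁷ − x⁶ − 29x⁵ + 66x⁴ − 39x³ − 62x² − 30x + 32) ÷ lead(D) = −18x⁸ ÷ 2x = −9x⁷. Subtract (−9x⁷)·D = −18x⁸ − 81x⁷. Remainder: 2x⁷ − x⁶ − 29x⁵ + 66x⁴ − 39x³ − 62x² − 30x + 32.
Step 2: lead(2x⁷ − x⁶ − 29x⁵ + 66x⁴ − 39x³ − 62x² − 30x + 32) ÷ lead(D) = 2x⁷ ÷ 2x = x⁶. Subtract (x⁶)·D = 2x⁷ + 9x⁶. Remainder: −10x⁶ − 29x⁵ + 66x⁴ − 39x³ − 62x² − 30x + 32.
Step 3: lead(−10x⁶ − 29x⁵ + 66x⁴ − 39x³ − 62x² − 30x + 32) ÷ lead(D) = −10x⁶ ÷ 2x = −5x⁵. Subtract (−5x⁵)·D = −10x⁶ − 45x⁵. Remainder: 16x⁵ + 66x⁴ − 39x³ − 62x² − 30x + 32.
Step 4: lead(16x⁵ + 66x⁴ − 39x³ − 62x² − 30x + 32) ÷ lead(D) = 16x⁵ ÷ 2x = 8x⁴. Subtract (8x⁴)·D = 16x⁵ + 72x⁴. Remainder: −6x⁴ − 39x³ − 62x² − 30x + 32.
Step 5: lead(−6x⁴ − 39x³ − 62x² − 30x + 32) ÷ lead(D) = −6x⁴ ÷ 2x = −3x³. Subtract (−3x³)·D = −6x⁴ − 27x³. Remainder: −12x³ − 62x² − 30x + 32.
Step 6: lead(−12x³ − 62x² − 30x + 32) ÷ lead(D) = −12x³ ÷ 2x = −6x². Subtract (−6x²)·D = −12x³ − 54x². Remainder: −8x² − 30x + 32.
Step 7: lead(−8x² − 30x + 32) ÷ lead(D) = −8x² ÷ 2x = −4x. Subtract (−4x)·D = −8x² − 36x. Remainder: 6x + 32.
Step 8: lead(6x + 32) ÷ lead(D) = 6x ÷ 2x = 3. Subtract (3)·D = 6x + 27. Remainder: 5.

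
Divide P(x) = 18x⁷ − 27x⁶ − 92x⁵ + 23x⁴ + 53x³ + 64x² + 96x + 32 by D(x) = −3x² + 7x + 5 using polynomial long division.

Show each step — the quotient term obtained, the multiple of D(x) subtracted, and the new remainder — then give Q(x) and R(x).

Step 1: lead(18x⁷ − 27x⁶ − 92x⁵ + 23x⁴ + 53x³ + 64x² + 96x + 32) ÷ lead(D) = 18x⁷ ÷ −3x² = −6x⁵. Subtract (−6x⁵)·D = 18x⁷ − 42x⁶ − 30x⁵. Remainder: 15x⁶ − 62x⁵ + 23x⁴ + 53x³ + 64x² + 96x + 32.
Step 2: lead(15x⁶ − 62x⁵ + 23x⁴ + 53x³ + 64x² + 96x + 32) ÷ lead(D) = 15x⁶ ÷ −3x² = −5x⁴. Subtract (−5x⁴)·D = 15x⁶ − 35x⁵ − 25x⁴. Remainder: −27x⁵ + 48x⁴ + 53x³ + 64x² + 96x + 32.
Step 3: lead(−27x⁵ + 48x⁴ + 53x³ + 64x² + 96x + 32) ÷ lead(D) = −27x⁵ ÷ −3x² = 9x³. Subtract (9x³)·D = −27x⁵ + 63x⁴ + 45x³. Remainder: −15x⁴ + 8x³ + 64x² + 96x + 32.
Step 4: lead(−15x⁴ + 8x³ + 64x² + 96x + 32) ÷ lead(D) = −15x⁴ ÷ −3x² = 5x². Subtract (5x²)·D = −15x⁴ + 35x³ + 25x². Remainder: −27x³ + 39x² + 96x + 32.
Step 5: lead(−27x³ + 39x² + 96x + 32) ÷ lead(D) = −27x³ ÷ −3x² = 9x. Subtract (9x)·D = −27x³ + 63x² + 45x. Remainder: −24x² + 51x + 32.
Step 6: lead(−24x² + 51x + 32) ÷ lead(D) = −24x² ÷ −3x² = 8. Subtract (8)·D = −24x² + 56x + 40. Remainder: −5x − 8.

Q(x) = −6x⁵ − 5x⁴ + 9x³ + 5x² + 9x + 8; R(x) = −5x − 8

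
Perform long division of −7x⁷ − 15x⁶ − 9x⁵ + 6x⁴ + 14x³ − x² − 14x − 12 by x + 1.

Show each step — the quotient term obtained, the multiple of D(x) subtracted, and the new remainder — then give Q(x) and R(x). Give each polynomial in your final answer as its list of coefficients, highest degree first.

Step 1: lead(−7x⁷ − 15x⁶ − 9x⁵ + 6x⁴ + 14x³ − x² − 14x − 12) ÷ lead(D) = −7x⁷ ÷ x = −7x⁶. Subtract (−7x⁶)·D = −7x⁷ − 7x⁶. Remainder: −8x⁶ − 9x⁵ + 6x⁴ + 14x³ − x² − 14x − 12.
Step 2: lead(−8x⁶ − 9x⁵ + 6x⁴ + 14x³ − x² − 14x − 12) ÷ lead(D) = −8x⁶ ÷ x = −8x⁵. Subtract (−8x⁵)·D = −8x⁶ − 8x⁵. Remainder: −x⁵ + 6x⁴ + 14x³ − x² − 14x − 12.
Step 3: lead(−x⁵ + 6x⁴ + 14x³ − x² − 14x − 12) ÷ lead(D) = −x⁵ ÷ x = −x⁴. Subtract (−x⁴)·D = −x⁵ − x⁴. Remainder: 7x⁴ + 14x³ − x² − 14x − 12.
Step 4: lead(7x⁴ + 14x³ − x² − 14x − 12) ÷ lead(D) = 7x⁴ ÷ x = 7x³. Subtract (7x³)·D = 7x⁴ + 7x³. Remainder: 7x³ − x² − 14x − 12.
Step 5: lead(7x³ − x² − 14x − 12) ÷ lead(D) = 7x³ ÷ x = 7x². Subtract (7x²)·D = 7x³ + 7x². Remainder: −8x² − 14x − 12.
Step 6: lead(−8x² − 14x − 12) ÷ lead(D) = −8x² ÷ x = −8x. Subtract (−8x)·D = −8x² − 8x. Remainder: −6x − 12.
Step 7: lead(−6x − 12) ÷ lead(D) = −6x ÷ x = −6. Subtract (−6)·D = −6x − 6. Remainder: −6.

Q = [-7, -8, -1, 7, 7, -8, -6]; R = [-6]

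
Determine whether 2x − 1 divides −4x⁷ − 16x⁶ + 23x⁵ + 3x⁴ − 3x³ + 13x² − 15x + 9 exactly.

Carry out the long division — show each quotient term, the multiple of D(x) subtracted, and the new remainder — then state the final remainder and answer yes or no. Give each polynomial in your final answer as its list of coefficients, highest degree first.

R = [5], so D(x) is not a factor of P(x). no

Step 1: lead(−4x⁷ − 16x⁶ + 23x⁵ + 3x⁴ − 3x³ + 13x² − 15x + 9) ÷ lead(D) = −4x⁷ ÷ 2x = −2x⁶. Subtract (−2x⁶)·D = −4x⁷ + 2x⁶. Remainder: −18x⁶ + 23x⁵ + 3x⁴ − 3x³ + 13x² − 15x + 9.
Step 2: lead(−18x⁶ + 23x⁵ + 3x⁴ − 3x³ + 13x² − 15x + 9) ÷ lead(D) = −18x⁶ ÷ 2x = −9x⁵. Subtract (−9x⁵)·D = −18x⁶ + 9x⁵. Remainder: 14x⁵ + 3x⁴ − 3x³ + 13x² − 15x + 9.
Step 3: lead(14x⁵ + 3x⁴ − 3x³ + 13x² − 15x + 9) ÷ lead(D) = 14x⁵ ÷ 2x = 7x⁴. Subtract (7x⁴)·D = 14x⁵ − 7x⁴. Remainder: 10x⁴ − 3x³ + 13x² − 15x + 9.
Step 4: lead(10x⁴ − 3x³ + 13x² − 15x + 9) ÷ lead(D) = 10x⁴ ÷ 2x = 5x³. Subtract (5x³)·D = 10x⁴ − 5x³. Remainder: 2x³ + 13x² − 15x + 9.
Step 5: lead(2x³ + 13x² − 15x + 9) ÷ lead(D) = 2x³ ÷ 2x = x². Subtract (x²)·D = 2x³ − x². Remainder: 14x² − 15x + 9.
Step 6: lead(14x² − 15x + 9) ÷ lead(D) = 14x² ÷ 2x = 7x. Subtract (7x)·D = 14x² − 7x. Remainder: −8x + 9.
Step 7: lead(−8x + 9) ÷ lead(D) = −8x ÷ 2x = −4. Subtract (−4)·D = −8x + 4. Remainder: 5.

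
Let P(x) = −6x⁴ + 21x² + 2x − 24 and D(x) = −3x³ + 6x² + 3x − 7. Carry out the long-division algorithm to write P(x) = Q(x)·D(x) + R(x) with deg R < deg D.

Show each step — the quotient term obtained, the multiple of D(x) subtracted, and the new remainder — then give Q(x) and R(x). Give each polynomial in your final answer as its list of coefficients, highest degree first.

Q = [2, 4]; R = [-9, 4, 4]

Step 1: lead(−6x⁴ + 21x² + 2x − 24) ÷ lead(D) = −6x⁴ ÷ −3x³ = 2x. Subtract (2x)·D = −6x⁴ + 12x³ + 6x² − 14x. Remainder: −12x³ + 15x² + 16x − 24.
Step 2: lead(−12x³ + 15x² + 16x − 24) ÷ lead(D) = −12x³ ÷ −3x³ = 4. Subtract (4)·D = −12x³ + 24x² + 12x − 28. Remainder: −9x² + 4x + 4.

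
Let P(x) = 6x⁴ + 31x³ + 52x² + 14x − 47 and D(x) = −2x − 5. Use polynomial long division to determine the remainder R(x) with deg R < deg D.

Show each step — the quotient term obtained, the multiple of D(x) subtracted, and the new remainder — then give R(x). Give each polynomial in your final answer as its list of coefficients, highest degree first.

R = [-7]

Step 1: lead(6x⁴ + 31x³ + 52x² + 14x − 47) ÷ lead(D) = 6x⁴ ÷ −2x = −3x³. Subtract (−3x³)·D = 6x⁴ + 15x³. Remainder: 16x³ + 52x² + 14x − 47.
Step 2: lead(16x³ + 52x² + 14x − 47) ÷ lead(D) = 16x³ ÷ −2x = −8x². Subtract (−8x²)·D = 16x³ + 40x². Remainder: 12x² + 14x − 47.
Step 3: lead(12x² + 14x − 47) ÷ lead(D) = 12x² ÷ −2x = −6x. Subtract (−6x)·D = 12x² + 30x. Remainder: −16x − 47.
Step 4: lead(−16x − 47) ÷ lead(D) = −16x ÷ −2x = 8. Subtract (8)·D = −16x − 40. Remainder: −7.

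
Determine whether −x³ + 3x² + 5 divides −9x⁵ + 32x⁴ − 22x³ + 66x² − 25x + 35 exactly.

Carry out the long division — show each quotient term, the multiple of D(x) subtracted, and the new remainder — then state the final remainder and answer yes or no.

Step 1: lead(−9x⁵ + 32x⁴ − 22x³ + 66x² − 25x + 35) ÷ lead(D) = −9x⁵ ÷ −x³ = 9x². Subtract (9x²)·D = −9x⁵ + 27x⁴ + 45x². Remainder: 5x⁴ − 22x³ + 21x² − 25x + 35.
Step 2: lead(5x⁴ − 22x³ + 21x² − 25x + 35) ÷ lead(D) = 5x⁴ ÷ −x³ = −5x. Subtract (−5x)·D = 5x⁴ − 15x³ − 25x. Remainder: −7x³ + 21x² + 35.
Step 3: lead(−7x³ + 21x² + 35) ÷ lead(D) = −7x³ ÷ −x³ = 7. Subtract (7)·D = −7x³ + 21x² + 35. Remainder: 0.

R(x) = 0, so D(x) is a factor of P(x). yes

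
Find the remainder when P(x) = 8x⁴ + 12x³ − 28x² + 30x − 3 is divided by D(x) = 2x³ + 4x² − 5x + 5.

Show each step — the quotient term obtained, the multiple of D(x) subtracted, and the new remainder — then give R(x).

Step 1: lead(8x⁴ + 12x³ − 28x² + 30x − 3) ÷ lead(D) = 8x⁴ ÷ 2x³ = 4x. Subtract (4x)·D = 8x⁴ + 16x³ − 20x² + 20x. Remainder: −4x³ − 8x² + 10x − 3.
Step 2: lead(−4x³ − 8x² + 10x − 3) ÷ lead(D) = −4x³ ÷ 2x³ = −2. Subtract (−2)·D = −4x³ − 8x² + 10x − 10. Remainder: 7.

R(x) = 7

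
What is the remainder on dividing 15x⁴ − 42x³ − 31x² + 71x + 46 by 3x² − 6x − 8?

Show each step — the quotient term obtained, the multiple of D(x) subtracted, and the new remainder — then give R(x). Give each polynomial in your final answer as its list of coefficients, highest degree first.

R = [9, 6]

Step 1: lead(15x⁴ − 42x³ − 31x² + 71x + 46) ÷ lead(D) = 15x⁴ ÷ 3x² = 5x². Subtract (5x²)·D = 15x⁴ − 30x³ − 40x². Remainder: −12x³ + 9x² + 71x + 46.
Step 2: lead(−12x³ + 9x² + 71x + 46) ÷ lead(D) = −12x³ ÷ 3x² = −4x. Subtract (−4x)·D = −12x³ + 24x² + 32x. Remainder: −15x² + 39x + 46.
Step 3: lead(−15x² + 39x + 46) ÷ lead(D) = −15x² ÷ 3x² = −5. Subtract (−5)·D = −15x² + 30x + 40. Remainder: 9x + 6.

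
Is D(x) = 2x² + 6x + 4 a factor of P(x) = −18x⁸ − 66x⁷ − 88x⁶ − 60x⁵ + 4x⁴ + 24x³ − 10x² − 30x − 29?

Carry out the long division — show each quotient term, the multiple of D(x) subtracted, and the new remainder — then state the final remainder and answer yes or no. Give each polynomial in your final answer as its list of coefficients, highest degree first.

R = [-9], so D(x) is not a factor of P(x). no

Step 1: lead(−18x⁸ − 66x⁷ − 88x⁶ − 60x⁵ + 4x⁴ + 24x³ − 10x² − 30x − 29) ÷ lead(D) = −18x⁸ ÷ 2x² = −9x⁶. Subtract (−9x⁶)·D = −18x⁸ − 54x⁷ − 36x⁶. Remainder: −12x⁷ − 52x⁶ − 60x⁵ + 4x⁴ + 24x³ − 10x² − 30x − 29.
Step 2: lead(−12x⁷ − 52x⁶ − 60x⁵ + 4x⁴ + 24x³ − 10x² − 30x − 29) ÷ lead(D) = −12x⁷ ÷ 2x² = −6x⁵. Subtract (−6x⁵)·D = −12x⁷ − 36x⁶ − 24x⁵. Remainder: −16x⁶ − 36x⁵ + 4x⁴ + 24x³ − 10x² − 30x − 29.
Step 3: lead(−16x⁶ − 36x⁵ + 4x⁴ + 24x³ − 10x² − 30x − 29) ÷ lead(D) = −16x⁶ ÷ 2x² = −8x⁴. Subtract (−8x⁴)·D = −16x⁶ − 48x⁵ − 32x⁴. Remainder: 12x⁵ + 36x⁴ + 24x³ − 10x² − 30x − 29.
Step 4: lead(12x⁵ + 36x⁴ + 24x³ − 10x² − 30x − 29) ÷ lead(D) = 12x⁵ ÷ 2x² = 6x³. Subtract (6x³)·D = 12x⁵ + 36x⁴ + 24x³. Remainder: −10x² − 30x − 29.
Step 5: lead(−10x² − 30x − 29) ÷ lead(D) = −10x² ÷ 2x² = −5. Subtract (−5)·D = −10x² − 30x − 20. Remainder: −9.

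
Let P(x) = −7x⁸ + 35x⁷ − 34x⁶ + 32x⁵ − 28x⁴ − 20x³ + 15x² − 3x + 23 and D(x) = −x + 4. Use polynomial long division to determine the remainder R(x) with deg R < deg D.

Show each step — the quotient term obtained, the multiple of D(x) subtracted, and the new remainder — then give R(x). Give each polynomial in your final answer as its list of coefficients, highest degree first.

R = [-5]

Step 1: lead(−7x⁸ + 35x⁷ − 34x⁶ + 32x⁵ − 28x⁴ − 20x³ + 15x² − 3x + 23) ÷ lead(D) = −7x⁸ ÷ −x = 7x⁷. Subtract (7x⁷)·D = −7x⁸ + 28x⁷. Remainder: 7x⁷ − 34x⁶ + 32x⁵ − 28x⁴ − 20x³ + 15x² − 3x + 23.
Step 2: lead(7x⁷ − 34x⁶ + 32x⁵ − 28x⁴ − 20x³ + 15x² − 3x + 23) ÷ lead(D) = 7x⁷ ÷ −x = −7x⁶. Subtract (−7x⁶)·D = 7x⁷ − 28x⁶. Remainder: −6x⁶ + 32x⁵ − 28x⁴ − 20x³ + 15x² − 3x + 23.
Step 3: lead(−6x⁶ + 32x⁵ − 28x⁴ − 20x³ + 15x² − 3x + 23) ÷ lead(D) = −6x⁶ ÷ −x = 6x⁵. Subtract (6x⁵)·D = −6x⁶ + 24x⁵. Remainder: 8x⁵ − 28x⁴ − 20x³ + 15x² − 3x + 23.
Step 4: lead(8x⁵ − 28x⁴ − 20x³ + 15x² − 3x + 23) ÷ lead(D) = 8x⁵ ÷ −x = −8x⁴. Subtract (−8x⁴)·D = 8x⁵ − 32x⁴. Remainder: 4x⁴ − 20x³ + 15x² − 3x + 23.
Step 5: lead(4x⁴ − 20x³ + 15x² − 3x + 23) ÷ lead(D) = 4x⁴ ÷ −x = −4x³. Subtract (−4x³)·D = 4x⁴ − 16x³. Remainder: −4x³ + 15x² − 3x + 23.
Step 6: lead(−4x³ + 15x² − 3x + 23) ÷ lead(D) = −4x³ ÷ −x = 4x². Subtract (4x²)·D = −4x³ + 16x². Remainder: −x² − 3x + 23.
Step 7: lead(−x² − 3x + 23) ÷ lead(D) = −x² ÷ −x = x. Subtract (x)·D = −x² + 4x. Remainder: −7x + 23.
Step 8: lead(−7x + 23) ÷ lead(D) = −7x ÷ −x = 7. Subtract (7)·D = −7x + 28. Remainder: −5.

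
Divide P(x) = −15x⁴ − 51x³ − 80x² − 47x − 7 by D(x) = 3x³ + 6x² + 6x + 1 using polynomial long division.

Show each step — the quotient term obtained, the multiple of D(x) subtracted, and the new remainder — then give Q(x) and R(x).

Q(x) = −5x − 7; R(x) = −8x²

Step 1: lead(−15x⁴ − 51x³ − 80x² − 47x − 7) ÷ lead(D) = −15x⁴ ÷ 3x³ = −5x. Subtract (−5x)·D = −15x⁴ − 30x³ − 30x² − 5x. Remainder: −21x³ − 50x² − 42x − 7.
Step 2: lead(−21x³ − 50x² − 42x − 7) ÷ lead(D) = −21x³ ÷ 3x³ = −7. Subtract (−7)·D = −21x³ − 42x² − 42x − 7. Remainder: −8x².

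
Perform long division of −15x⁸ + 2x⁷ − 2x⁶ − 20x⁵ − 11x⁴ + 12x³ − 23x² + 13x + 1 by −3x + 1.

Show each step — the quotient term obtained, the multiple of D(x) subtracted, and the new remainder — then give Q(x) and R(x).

Q(x) = 5x⁷ + x⁶ + x⁵ + 7x⁴ + 6x³ − 2x² + 7x − 2; R(x) = 3

Step 1: lead(−15x⁸ + 2x⁷ − 2x⁶ − 20x⁵ − 11x⁴ + 12x³ − 23x² + 13x + 1) ÷ lead(D) = −15x⁸ ÷ −3x = 5x⁷. Subtract (5x⁷)·D = −15x⁸ + 5x⁷. Remainder: −3x⁷ − 2x⁶ − 20x⁵ − 11x⁴ + 12x³ − 23x² + 13x + 1.
Step 2: lead(−3x⁷ − 2x⁶ − 20x⁵ − 11x⁴ + 12x³ − 23x² + 13x + 1) ÷ lead(D) = −3x⁷ ÷ −3x = x⁶. Subtract (x⁶)·D = −3x⁷ + x⁶. Remainder: −3x⁶ − 20x⁵ − 11x⁴ + 12x³ − 23x² + 13x + 1.
Step 3: lead(−3x⁶ − 20x⁵ − 11x⁴ + 12x³ − 23x² + 13x + 1) ÷ lead(D) = −3x⁶ ÷ −3x = x⁵. Subtract (x⁵)·D = −3x⁶ + x⁵. Remainder: −21x⁵ − 11x⁴ + 12x³ − 23x² + 13x + 1.
Step 4: lead(−21x⁵ − 11x⁴ + 12x³ − 23x² + 13x + 1) ÷ lead(D) = −21x⁵ ÷ −3x = 7x⁴. Subtract (7x⁴)·D = −21x⁵ + 7x⁴. Remainder: −18x⁴ + 12x³ − 23x² + 13x + 1.
Step 5: lead(−18x⁴ + 12x³ − 23x² + 13x + 1) ÷ lead(D) = −18x⁴ ÷ −3x = 6x³. Subtract (6x³)·D = −18x⁴ + 6x³. Remainder: 6x³ − 23x² + 13x + 1.
Step 6: lead(6x³ − 23x² + 13x + 1) ÷ lead(D) = 6x³ ÷ −3x = −2x². Subtract (−2x²)·D = 6x³ − 2x². Remainder: −21x² + 13x + 1.
Step 7: lead(−21x² + 13x + 1) ÷ lead(D) = −21x² ÷ −3x = 7x. Subtract (7x)·D = −21x² + 7x. Remainder: 6x + 1.
Step 8: lead(6x + 1) ÷ lead(D) = 6x ÷ −3x = −2. Subtract (−2)·D = 6x − 2. Remainder: 3.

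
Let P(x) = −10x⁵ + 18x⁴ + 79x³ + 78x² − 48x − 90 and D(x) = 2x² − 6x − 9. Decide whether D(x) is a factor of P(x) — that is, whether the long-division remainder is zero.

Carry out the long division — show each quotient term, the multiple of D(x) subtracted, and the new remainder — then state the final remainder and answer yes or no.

Step 1: lead(−10x⁵ + 18x⁴ + 79x³ + 78x² − 48x − 90) ÷ lead(D) = −10x⁵ ÷ 2x² = −5x³. Subtract (−5x³)·D = −10x⁵ + 30x⁴ + 45x³. Remainder: −12x⁴ + 34x³ + 78x² − 48x − 90.
Step 2: lead(−12x⁴ + 34x³ + 78x² − 48x − 90) ÷ lead(D) = −12x⁴ ÷ 2x² = −6x². Subtract (−6x²)·D = −12x⁴ + 36x³ + 54x². Remainder: −2x³ + 24x² − 48x − 90.
Step 3: lead(−2x³ + 24x² − 48x − 90) ÷ lead(D) = −2x³ ÷ 2x² = −x. Subtract (−x)·D = −2x³ + 6x² + 9x. Remainder: 18x² − 57x − 90.
Step 4: lead(18x² − 57x − 90) ÷ lead(D) = 18x² ÷ 2x² = 9. Subtract (9)·D = 18x² − 54x − 81. Remainder: −3x − 9.

R(x) = −3x − 9, so D(x) is not a factor of P(x). no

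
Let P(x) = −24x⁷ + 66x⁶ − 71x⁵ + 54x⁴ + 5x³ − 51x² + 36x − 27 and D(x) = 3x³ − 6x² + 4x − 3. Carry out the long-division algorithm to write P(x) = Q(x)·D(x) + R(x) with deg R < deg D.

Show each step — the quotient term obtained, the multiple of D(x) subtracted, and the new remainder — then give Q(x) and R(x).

Step 1: lead(−24x⁷ + 66x⁶ − 71x⁵ + 54x⁴ + 5x³ − 51x² + 36x − 27) ÷ lead(D) = −24x⁷ ÷ 3x³ = −8x⁴. Subtract (−8x⁴)·D = −24x⁷ + 48x⁶ − 32x⁵ + 24x⁴. Remainder: 18x⁶ − 39x⁵ + 30x⁴ + 5x³ − 51x² + 36x − 27.
Step 2: lead(18x⁶ − 39x⁵ + 30x⁴ + 5x³ − 51x² + 36x − 27) ÷ lead(D) = 18x⁶ ÷ 3x³ = 6x³. Subtract (6x³)·D = 18x⁶ − 36x⁵ + 24x⁴ − 18x³. Remainder: −3x⁵ + 6x⁴ + 23x³ − 51x² + 36x − 27.
Step 3: lead(−3x⁵ + 6x⁴ + 23x³ − 51x² + 36x − 27) ÷ lead(D) = −3x⁵ ÷ 3x³ = −x². Subtract (−x²)·D = −3x⁵ + 6x⁴ − 4x³ + 3x². Remainder: 27x³ − 54x² + 36x − 27.
Step 4: lead(27x³ − 54x² + 36x − 27) ÷ lead(D) = 27x³ ÷ 3x³ = 9. Subtract (9)·D = 27x³ − 54x² + 36x − 27. Remainder: 0.

Q(x) = −8x⁴ + 6x³ − x² + 9; R(x) = 0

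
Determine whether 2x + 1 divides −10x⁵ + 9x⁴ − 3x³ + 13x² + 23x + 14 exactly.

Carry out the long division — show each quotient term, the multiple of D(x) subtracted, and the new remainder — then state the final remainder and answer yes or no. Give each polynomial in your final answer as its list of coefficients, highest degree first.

R = [7], so D(x) is not a factor of P(x). no

Step 1: lead(−10x⁵ + 9x⁴ − 3x³ + 13x² + 23x + 14) ÷ lead(D) = −10x⁵ ÷ 2x = −5x⁴. Subtract (−5x⁴)·D = −10x⁵ − 5x⁴. Remainder: 14x⁴ − 3x³ + 13x² + 23x + 14.
Step 2: lead(14x⁴ − 3x³ + 13x² + 23x + 14) ÷ lead(D) = 14x⁴ ÷ 2x = 7x³. Subtract (7x³)·D = 14x⁴ + 7x³. Remainder: −10x³ + 13x² + 23x + 14.
Step 3: lead(−10x³ + 13x² + 23x + 14) ÷ lead(D) = −10x³ ÷ 2x = −5x². Subtract (−5x²)·D = −10x³ − 5x². Remainder: 18x² + 23x + 14.
Step 4: lead(18x² + 23x + 14) ÷ lead(D) = 18x² ÷ 2x = 9x. Subtract (9x)·D = 18x² + 9x. Remainder: 14x + 14.
Step 5: lead(14x + 14) ÷ lead(D) = 14x ÷ 2x = 7. Subtract (7)·D = 14x + 7. Remainder: 7.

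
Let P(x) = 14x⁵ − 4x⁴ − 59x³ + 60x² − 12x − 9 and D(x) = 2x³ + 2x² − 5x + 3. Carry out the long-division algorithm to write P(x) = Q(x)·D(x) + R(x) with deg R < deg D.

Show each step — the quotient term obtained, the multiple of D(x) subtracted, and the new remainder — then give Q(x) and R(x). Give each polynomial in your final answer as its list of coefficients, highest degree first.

Q = [7, -9, -3]; R = [0]

Step 1: lead(14x⁵ − 4x⁴ − 59x³ + 60x² − 12x − 9) ÷ lead(D) = 14x⁵ ÷ 2x³ = 7x². Subtract (7x²)·D = 14x⁵ + 14x⁴ − 35x³ + 21x². Remainder: −18x⁴ − 24x³ + 39x² − 12x − 9.
Step 2: lead(−18x⁴ − 24x³ + 39x² − 12x − 9) ÷ lead(D) = −18x⁴ ÷ 2x³ = −9x. Subtract (−9x)·D = −18x⁴ − 18x³ + 45x² − 27x. Remainder: −6x³ − 6x² + 15x − 9.
Step 3: lead(−6x³ − 6x² + 15x − 9) ÷ lead(D) = −6x³ ÷ 2x³ = −3. Subtract (−3)·D = −6x³ − 6x² + 15x − 9. Remainder: 0.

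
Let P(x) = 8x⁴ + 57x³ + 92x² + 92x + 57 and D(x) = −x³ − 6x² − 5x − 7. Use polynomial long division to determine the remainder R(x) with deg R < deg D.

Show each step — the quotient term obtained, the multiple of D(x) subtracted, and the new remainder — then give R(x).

Step 1: lead(8x⁴ + 57x³ + 92x² + 92x + 57) ÷ lead(D) = 8x⁴ ÷ −x³ = −8x. Subtract (−8x)·D = 8x⁴ + 48x³ + 40x² + 56x. Remainder: 9x³ + 52x² + 36x + 57.
Step 2: lead(9x³ + 52x² + 36x + 57) ÷ lead(D) = 9x³ ÷ −x³ = −9. Subtract (−9)·D = 9x³ + 54x² + 45x + 63. Remainder: −2x² − 9x − 6.

R(x) = −2x² − 9x − 6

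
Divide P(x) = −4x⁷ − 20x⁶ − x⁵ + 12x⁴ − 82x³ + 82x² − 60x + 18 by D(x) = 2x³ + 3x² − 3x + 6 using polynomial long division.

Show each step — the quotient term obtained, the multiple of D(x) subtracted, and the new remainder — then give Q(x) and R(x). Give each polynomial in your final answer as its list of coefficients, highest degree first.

Q = [-2, -7, 7, -9, 4]; R = [1, 6, -6]

Step 1: lead(−4x⁷ − 20x⁶ − x⁵ + 12x⁴ − 82x³ + 82x² − 60x + 18) ÷ lead(D) = −4x⁷ ÷ 2x³ = −2x⁴. Subtract (−2x⁴)·D = −4x⁷ − 6x⁶ + 6x⁵ − 12x⁴. Remainder: −14x⁶ − 7x⁵ + 24x⁴ − 82x³ + 82x² − 60x + 18.
Step 2: lead(−14x⁶ − 7x⁵ + 24x⁴ − 82x³ + 82x² − 60x + 18) ÷ lead(D) = −14x⁶ ÷ 2x³ = −7x³. Subtract (−7x³)·D = −14x⁶ − 21x⁵ + 21x⁴ − 42x³. Remainder: 14x⁵ + 3x⁴ − 40x³ + 82x² − 60x + 18.
Step 3: lead(14x⁵ + 3x⁴ − 40x³ + 82x² − 60x + 18) ÷ lead(D) = 14x⁵ ÷ 2x³ = 7x². Subtract (7x²)·D = 14x⁵ + 21x⁴ − 21x³ + 42x². Remainder: −18x⁴ − 19x³ + 40x² − 60x + 18.
Step 4: lead(−18x⁴ − 19x³ + 40x² − 60x + 18) ÷ lead(D) = −18x⁴ ÷ 2x³ = −9x. Subtract (−9x)·D = −18x⁴ − 27x³ + 27x² − 54x. Remainder: 8x³ + 13x² − 6x + 18.
Step 5: lead(8x³ + 13x² − 6x + 18) ÷ lead(D) = 8x³ ÷ 2x³ = 4. Subtract (4)·D = 8x³ + 12x² − 12x + 24. Remainder: x² + 6x − 6.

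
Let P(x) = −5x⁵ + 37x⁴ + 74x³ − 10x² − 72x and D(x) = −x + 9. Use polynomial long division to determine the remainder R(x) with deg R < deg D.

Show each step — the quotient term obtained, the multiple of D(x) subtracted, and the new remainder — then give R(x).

R(x) = 0

Step 1: lead(−5x⁵ + 37x⁴ + 74x³ − 10x² − 72x) ÷ lead(D) = −5x⁵ ÷ −x = 5x⁴. Subtract (5x⁴)·D = −5x⁵ + 45x⁴. Remainder: −8x⁴ + 74x³ − 10x² − 72x.
Step 2: lead(−8x⁴ + 74x³ − 10x² − 72x) ÷ lead(D) = −8x⁴ ÷ −x = 8x³. Subtract (8x³)·D = −8x⁴ + 72x³. Remainder: 2x³ − 10x² − 72x.
Step 3: lead(2x³ − 10x² − 72x) ÷ lead(D) = 2x³ ÷ −x = −2x². Subtract (−2x²)·D = 2x³ − 18x². Remainder: 8x² − 72x.
Step 4: lead(8x² − 72x) ÷ lead(D) = 8x² ÷ −x = −8x. Subtract (−8x)·D = 8x² − 72x. Remainder: 0.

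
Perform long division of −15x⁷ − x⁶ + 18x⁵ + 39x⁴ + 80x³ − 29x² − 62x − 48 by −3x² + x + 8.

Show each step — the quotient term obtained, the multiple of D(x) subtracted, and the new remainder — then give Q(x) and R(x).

Q(x) = 5x⁵ + 2x⁴ + 8x³ − 5x² − 7x − 6; R(x) = 0

Step 1: lead(−15x⁷ − x⁶ + 18x⁵ + 39x⁴ + 80x³ − 29x² − 62x − 48) ÷ lead(D) = −15x⁷ ÷ −3x² = 5x⁵. Subtract (5x⁵)·D = −15x⁷ + 5x⁶ + 40x⁵. Remainder: −6x⁶ − 22x⁵ + 39x⁴ + 80x³ − 29x² − 62x − 48.
Step 2: lead(−6x⁶ − 22x⁵ + 39x⁴ + 80x³ − 29x² − 62x − 48) ÷ lead(D) = −6x⁶ ÷ −3x² = 2x⁴. Subtract (2x⁴)·D = −6x⁶ + 2x⁵ + 16x⁴. Remainder: −24x⁵ + 23x⁴ + 80x³ − 29x² − 62x − 48.
Step 3: lead(−24x⁵ + 23x⁴ + 80x³ − 29x² − 62x − 48) ÷ lead(D) = −24x⁵ ÷ −3x² = 8x³. Subtract (8x³)·D = −24x⁵ + 8x⁴ + 64x³. Remainder: 15x⁴ + 16x³ − 29x² − 62x − 48.
Step 4: lead(15x⁴ + 16x³ − 29x² − 62x − 48) ÷ lead(D) = 15x⁴ ÷ −3x² = −5x². Subtract (−5x²)·D = 15x⁴ − 5x³ − 40x². Remainder: 21x³ + 11x² − 62x − 48.
Step 5: lead(21x³ + 11x² − 62x − 48) ÷ lead(D) = 21x³ ÷ −3x² = −7x. Subtract (−7x)·D = 21x³ − 7x² − 56x. Remainder: 18x² − 6x − 48.
Step 6: lead(18x² − 6x − 48) ÷ lead(D) = 18x² ÷ −3x² = −6. Subtract (−6)·D = 18x² − 6x − 48. Remainder: 0.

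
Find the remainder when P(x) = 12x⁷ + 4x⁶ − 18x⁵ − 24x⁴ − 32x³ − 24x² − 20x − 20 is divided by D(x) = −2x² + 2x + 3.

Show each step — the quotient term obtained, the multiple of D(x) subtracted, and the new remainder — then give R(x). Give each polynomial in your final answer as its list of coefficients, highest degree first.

Step 1: lead(12x⁷ + 4x⁶ − 18x⁵ − 24x⁴ − 32x³ − 24x² − 20x − 20) ÷ lead(D) = 12x⁷ ÷ −2x² = −6x⁵. Subtract (−6x⁵)·D = 12x⁷ − 12x⁶ − 18x⁵. Remainder: 16x⁶ − 24x⁴ − 32x³ − 24x² − 20x − 20.
Step 2: lead(16x⁶ − 24x⁴ − 32x³ − 24x² − 20x − 20) ÷ lead(D) = 16x⁶ ÷ −2x² = −8x⁴. Subtract (−8x⁴)·D = 16x⁶ − 16x⁵ − 24x⁴. Remainder: 16x⁵ − 32x³ − 24x² − 20x − 20.
Step 3: lead(16x⁵ − 32x³ − 24x² − 20x − 20) ÷ lead(D) = 16x⁵ ÷ −2x² = −8x³. Subtract (−8x³)·D = 16x⁵ − 16x⁴ − 24x³. Remainder: 16x⁴ − 8x³ − 24x² − 20x − 20.
Step 4: lead(16x⁴ − 8x³ − 24x² − 20x − 20) ÷ lead(D) = 16x⁴ ÷ −2x² = −8x². Subtract (−8x²)·D = 16x⁴ − 16x³ − 24x². Remainder: 8x³ − 20x − 20.
Step 5: lead(8x³ − 20x − 20) ÷ lead(D) = 8x³ ÷ −2x² = −4x. Subtract (−4x)·D = 8x³ − 8x² − 12x. Remainder: 8x² − 8x − 20.
Step 6: lead(8x² − 8x − 20) ÷ lead(D) = 8x² ÷ −2x² = −4. Subtract (−4)·D = 8x² − 8x − 12. Remainder: −8.

R = [-8]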